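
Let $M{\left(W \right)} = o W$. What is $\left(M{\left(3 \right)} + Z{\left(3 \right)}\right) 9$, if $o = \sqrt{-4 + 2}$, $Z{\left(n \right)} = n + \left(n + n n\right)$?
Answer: $135 + 27 i \sqrt{2} \approx 135.0 + 38.184 i$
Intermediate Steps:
$Z{\left(n \right)} = n^{2} + 2 n$ ($Z{\left(n \right)} = n + \left(n + n^{2}\right) = n^{2} + 2 n$)
$o = i \sqrt{2}$ ($o = \sqrt{-2} = i \sqrt{2} \approx 1.4142 i$)
$M{\left(W \right)} = i W \sqrt{2}$ ($M{\left(W \right)} = i \sqrt{2} W = i W \sqrt{2}$)
$\left(M{\left(3 \right)} + Z{\left(3 \right)}\right) 9 = \left(i 3 \sqrt{2} + 3 \left(2 + 3\right)\right) 9 = \left(3 i \sqrt{2} + 3 \cdot 5\right) 9 = \left(3 i \sqrt{2} + 15\right) 9 = \left(15 + 3 i \sqrt{2}\right) 9 = 135 + 27 i \sqrt{2}$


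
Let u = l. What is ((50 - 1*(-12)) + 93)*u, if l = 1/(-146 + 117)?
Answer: -155/29 ≈ -5.3448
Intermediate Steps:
l = -1/29 (l = 1/(-29) = -1/29 ≈ -0.034483)
u = -1/29 ≈ -0.034483
((50 - 1*(-12)) + 93)*u = ((50 - 1*(-12)) + 93)*(-1/29) = ((50 + 12) + 93)*(-1/29) = (62 + 93)*(-1/29) = 155*(-1/29) = -155/29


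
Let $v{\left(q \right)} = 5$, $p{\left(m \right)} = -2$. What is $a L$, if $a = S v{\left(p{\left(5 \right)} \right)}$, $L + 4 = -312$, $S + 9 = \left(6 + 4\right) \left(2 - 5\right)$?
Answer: $61620$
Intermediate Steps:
$S = -39$ ($S = -9 + \left(6 + 4\right) \left(2 - 5\right) = -9 + 10 \left(-3\right) = -9 - 30 = -39$)
$L = -316$ ($L = -4 - 312 = -316$)
$a = -195$ ($a = \left(-39\right) 5 = -195$)
$a L = \left(-195\right) \left(-316\right) = 61620$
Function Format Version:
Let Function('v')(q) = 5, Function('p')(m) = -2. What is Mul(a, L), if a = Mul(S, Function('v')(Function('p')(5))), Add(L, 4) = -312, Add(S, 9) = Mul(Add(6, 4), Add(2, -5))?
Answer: 61620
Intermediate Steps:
S = -39 (S = Add(-9, Mul(Add(6, 4), Add(2, -5))) = Add(-9, Mul(10, -3)) = Add(-9, -30) = -39)
L = -316 (L = Add(-4, -312) = -316)
a = -195 (a = Mul(-39, 5) = -195)
Mul(a, L) = Mul(-195, -316) = 61620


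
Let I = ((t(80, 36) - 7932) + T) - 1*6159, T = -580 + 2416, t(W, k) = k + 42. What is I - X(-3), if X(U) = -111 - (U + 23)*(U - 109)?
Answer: -14306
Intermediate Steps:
t(W, k) = 42 + k
T = 1836
I = -12177 (I = (((42 + 36) - 7932) + 1836) - 1*6159 = ((78 - 7932) + 1836) - 6159 = (-7854 + 1836) - 6159 = -6018 - 6159 = -12177)
X(U) = -111 - (-109 + U)*(23 + U) (X(U) = -111 - (23 + U)*(-109 + U) = -111 - (-109 + U)*(23 + U))
I - X(-3) = -12177 - (2396 - 1*(-3)² + 86*(-3)) = -12177 - (2396 - 1*9 - 258) = -12177 - (2396 - 9 - 258) = -12177 - 1*2129 = -12177 - 2129 = -14306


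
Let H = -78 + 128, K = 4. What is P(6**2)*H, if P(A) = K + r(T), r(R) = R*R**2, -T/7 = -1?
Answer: 17350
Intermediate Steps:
T = 7 (T = -7*(-1) = 7)
H = 50
r(R) = R**3
P(A) = 347 (P(A) = 4 + 7**3 = 4 + 343 = 347)
P(6**2)*H = 347*50 = 17350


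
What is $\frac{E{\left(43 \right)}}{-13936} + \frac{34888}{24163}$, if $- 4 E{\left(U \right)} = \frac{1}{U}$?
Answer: $\frac{83626281059}{57918517696} \approx 1.4439$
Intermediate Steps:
$E{\left(U \right)} = - \frac{1}{4 U}$
$\frac{E{\left(43 \right)}}{-13936} + \frac{34888}{24163} = \frac{\left(- \frac{1}{4}\right) \frac{1}{43}}{-13936} + \frac{34888}{24163} = \left(- \frac{1}{4}\right) \frac{1}{43} \left(- \frac{1}{13936}\right) + 34888 \cdot \frac{1}{24163} = \left(- \frac{1}{172}\right) \left(- \frac{1}{13936}\right) + \frac{34888}{24163} = \frac{1}{2396992} + \frac{34888}{24163} = \frac{83626281059}{57918517696}$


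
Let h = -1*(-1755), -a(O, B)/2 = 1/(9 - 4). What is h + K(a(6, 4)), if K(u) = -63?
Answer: 1692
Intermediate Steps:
a(O, B) = -⅖ (a(O, B) = -2/(9 - 4) = -2/5 = -2*⅕ = -⅖)
h = 1755
h + K(a(6, 4)) = 1755 - 63 = 1692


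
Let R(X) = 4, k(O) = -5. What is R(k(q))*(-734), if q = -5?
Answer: -2936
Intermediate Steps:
R(k(q))*(-734) = 4*(-734) = -2936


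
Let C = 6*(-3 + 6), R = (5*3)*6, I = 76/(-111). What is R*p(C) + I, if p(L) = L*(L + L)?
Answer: 6473444/111 ≈ 58319.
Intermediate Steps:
I = -76/111 (I = 76*(-1/111) = -76/111 ≈ -0.68468)
R = 90 (R = 15*6 = 90)
C = 18 (C = 6*3 = 18)
p(L) = 2*L² (p(L) = L*(2*L) = 2*L²)
R*p(C) + I = 90*(2*18²) - 76/111 = 90*(2*324) - 76/111 = 90*648 - 76/111 = 58320 - 76/111 = 6473444/111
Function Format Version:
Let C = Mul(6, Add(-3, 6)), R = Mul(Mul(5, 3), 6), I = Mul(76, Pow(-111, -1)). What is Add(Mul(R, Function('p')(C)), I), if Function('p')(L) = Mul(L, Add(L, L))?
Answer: Rational(6473444, 111) ≈ 58319.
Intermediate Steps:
I = Rational(-76, 111) (I = Mul(76, Rational(-1, 111)) = Rational(-76, 111) ≈ -0.68468)
R = 90 (R = Mul(15, 6) = 90)
C = 18 (C = Mul(6, 3) = 18)
Function('p')(L) = Mul(2, Pow(L, 2)) (Function('p')(L) = Mul(L, Mul(2, L)) = Mul(2, Pow(L, 2)))
Add(Mul(R, Function('p')(C)), I) = Add(Mul(90, Mul(2, Pow(18, 2))), Rational(-76, 111)) = Add(Mul(90, Mul(2, 324)), Rational(-76, 111)) = Add(Mul(90, 648), Rational(-76, 111)) = Add(58320, Rational(-76, 111)) = Rational(6473444, 111)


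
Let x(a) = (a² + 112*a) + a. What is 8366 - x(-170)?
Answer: -1324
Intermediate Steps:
x(a) = a² + 113*a
8366 - x(-170) = 8366 - (-170)*(113 - 170) = 8366 - (-170)*(-57) = 8366 - 1*9690 = 8366 - 9690 = -1324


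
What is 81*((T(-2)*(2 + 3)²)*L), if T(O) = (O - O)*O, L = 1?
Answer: 0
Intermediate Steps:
T(O) = 0 (T(O) = 0*O = 0)
81*((T(-2)*(2 + 3)²)*L) = 81*((0*(2 + 3)²)*1) = 81*((0*5²)*1) = 81*((0*25)*1) = 81*(0*1) = 81*0 = 0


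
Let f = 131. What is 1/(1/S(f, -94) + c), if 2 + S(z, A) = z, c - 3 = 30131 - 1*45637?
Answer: -129/1999886 ≈ -6.4504e-5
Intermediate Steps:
c = -15503 (c = 3 + (30131 - 1*45637) = 3 + (30131 - 45637) = 3 - 15506 = -15503)
S(z, A) = -2 + z
1/(1/S(f, -94) + c) = 1/(1/(-2 + 131) - 15503) = 1/(1/129 - 15503) = 1/(-1999886/129) = -129/1999886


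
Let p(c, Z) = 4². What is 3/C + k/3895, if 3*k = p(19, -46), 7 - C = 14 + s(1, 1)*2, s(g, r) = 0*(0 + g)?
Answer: -34943/81795 ≈ -0.42720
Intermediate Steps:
s(g, r) = 0 (s(g, r) = 0*g = 0)
C = -7 (C = 7 - (14 + 0*2) = 7 - (14 + 0) = 7 - 1*14 = 7 - 14 = -7)
p(c, Z) = 16
k = 16/3 (k = (⅓)*16 = 16/3 ≈ 5.3333)
3/C + k/3895 = 3/(-7) + (16/3)/3895 = 3*(-⅐) + (16/3)*(1/3895) = -3/7 + 16/11685 = -34943/81795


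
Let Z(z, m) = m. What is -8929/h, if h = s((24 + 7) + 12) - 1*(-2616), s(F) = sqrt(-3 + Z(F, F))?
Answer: -2919783/855427 + 8929*sqrt(10)/3421708 ≈ -3.4050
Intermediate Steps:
s(F) = sqrt(-3 + F)
h = 2616 + 2*sqrt(10) (h = sqrt(-3 + ((24 + 7) + 12)) - 1*(-2616) = sqrt(-3 + (31 + 12)) + 2616 = sqrt(-3 + 43) + 2616 = sqrt(40) + 2616 = 2*sqrt(10) + 2616 = 2616 + 2*sqrt(10) ≈ 2622.3)
-8929/h = -8929/(2616 + 2*sqrt(10))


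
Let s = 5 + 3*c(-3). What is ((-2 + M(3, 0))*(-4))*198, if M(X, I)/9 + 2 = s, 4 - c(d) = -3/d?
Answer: -83952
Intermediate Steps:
c(d) = 4 + 3/d (c(d) = 4 - (-3)/d = 4 + 3/d)
s = 14 (s = 5 + 3*(4 + 3/(-3)) = 5 + 3*(4 + 3*(-1/3)) = 5 + 3*(4 - 1) = 5 + 3*3 = 5 + 9 = 14)
M(X, I) = 108 (M(X, I) = -18 + 9*14 = -18 + 126 = 108)
((-2 + M(3, 0))*(-4))*198 = ((-2 + 108)*(-4))*198 = (106*(-4))*198 = -424*198 = -83952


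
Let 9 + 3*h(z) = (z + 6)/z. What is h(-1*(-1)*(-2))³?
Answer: -1331/27 ≈ -49.296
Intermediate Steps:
h(z) = -3 + (6 + z)/(3*z) (h(z) = -3 + ((z + 6)/z)/3 = -3 + ((6 + z)/z)/3 = -3 + (6 + z)/(3*z))
h(-1*(-1)*(-2))³ = (-8/3 + 2/((-1*(-1)*(-2))))³ = (-8/3 + 2/((1*(-2))))³ = (-8/3 + 2/(-2))³ = (-8/3 + 2*(-½))³ = (-8/3 - 1)³ = (-11/3)³ = -1331/27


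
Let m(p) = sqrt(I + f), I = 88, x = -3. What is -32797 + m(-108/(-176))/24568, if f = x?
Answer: -32797 + sqrt(85)/24568 ≈ -32797.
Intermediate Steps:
f = -3
m(p) = sqrt(85) (m(p) = sqrt(88 - 3) = sqrt(85))
-32797 + m(-108/(-176))/24568 = -32797 + sqrt(85)/24568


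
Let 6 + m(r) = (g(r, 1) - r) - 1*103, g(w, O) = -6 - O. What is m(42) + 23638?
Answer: 23480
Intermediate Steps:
m(r) = -116 - r (m(r) = -6 + (((-6 - 1*1) - r) - 1*103) = -6 + (((-6 - 1) - r) - 103) = -6 + ((-7 - r) - 103) = -6 + (-110 - r) = -116 - r)
m(42) + 23638 = (-116 - 1*42) + 23638 = (-116 - 42) + 23638 = -158 + 23638 = 23480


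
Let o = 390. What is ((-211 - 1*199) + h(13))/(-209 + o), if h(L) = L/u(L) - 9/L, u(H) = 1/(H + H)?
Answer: -945/2353 ≈ -0.40162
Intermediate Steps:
u(H) = 1/(2*H)
h(L) = -9/L + 2*L² (h(L) = L/((1/(2*L))) - 9/L = L*(2*L) - 9/L = 2*L² - 9/L = -9/L + 2*L²)
((-211 - 1*199) + h(13))/(-209 + o) = ((-211 - 1*199) + (-9 + 2*13³)/13)/(-209 + 390) = ((-211 - 199) + (-9 + 2*2197)/13)/181 = (-410 + (-9 + 4394)/13)*(1/181) = (-410 + (1/13)*4385)*(1/181) = (-410 + 4385/13)*(1/181) = -945/13*1/181 = -945/2353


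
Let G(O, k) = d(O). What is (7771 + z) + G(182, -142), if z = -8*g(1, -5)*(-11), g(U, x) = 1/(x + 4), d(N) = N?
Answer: 7865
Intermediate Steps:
G(O, k) = O
g(U, x) = 1/(4 + x)
z = -88 (z = -8/(4 - 5)*(-11) = -8/(-1)*(-11) = -8*(-1)*(-11) = 8*(-11) = -88)
(7771 + z) + G(182, -142) = (7771 - 88) + 182 = 7683 + 182 = 7865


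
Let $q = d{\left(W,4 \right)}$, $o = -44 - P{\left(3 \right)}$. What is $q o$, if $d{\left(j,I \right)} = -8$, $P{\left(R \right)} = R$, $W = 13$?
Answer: $376$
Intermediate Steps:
$o = -47$ ($o = -44 - 3 = -47$)
$q = -8$
$q o = \left(-8\right) \left(-47\right) = 376$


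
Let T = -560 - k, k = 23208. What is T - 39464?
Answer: -63232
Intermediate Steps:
T = -23768 (T = -560 - 1*23208 = -560 - 23208 = -23768)
T - 39464 = -23768 - 39464 = -63232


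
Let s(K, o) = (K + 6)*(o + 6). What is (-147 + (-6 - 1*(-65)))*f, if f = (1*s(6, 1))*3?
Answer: -22176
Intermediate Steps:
s(K, o) = (6 + K)*(6 + o)
f = 252 (f = (1*(36 + 6*6 + 6*1 + 6*1))*3 = (1*(36 + 36 + 6 + 6))*3 = (1*84)*3 = 84*3 = 252)
(-147 + (-6 - 1*(-65)))*f = (-147 + (-6 - 1*(-65)))*252 = (-147 + (-6 + 65))*252 = (-147 + 59)*252 = -88*252 = -22176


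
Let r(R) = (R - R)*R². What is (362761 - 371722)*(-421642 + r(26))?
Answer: 3778333962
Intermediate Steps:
r(R) = 0 (r(R) = 0*R² = 0)
(362761 - 371722)*(-421642 + r(26)) = (362761 - 371722)*(-421642 + 0) = -8961*(-421642) = 3778333962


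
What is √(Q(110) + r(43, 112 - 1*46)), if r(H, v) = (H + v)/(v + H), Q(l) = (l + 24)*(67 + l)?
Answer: √23719 ≈ 154.01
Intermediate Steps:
Q(l) = (24 + l)*(67 + l)
r(H, v) = 1 (r(H, v) = (H + v)/(H + v) = 1)
√(Q(110) + r(43, 112 - 1*46)) = √((1608 + 110² + 91*110) + 1) = √((1608 + 12100 + 10010) + 1) = √(23718 + 1) = √23719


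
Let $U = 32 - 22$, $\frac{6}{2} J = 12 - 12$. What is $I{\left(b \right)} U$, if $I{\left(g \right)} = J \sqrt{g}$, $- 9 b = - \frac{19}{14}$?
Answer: $0$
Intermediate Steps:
$J = 0$ ($J = \frac{12 - 12}{3} = \frac{1}{3} \cdot 0 = 0$)
$U = 10$
$b = \frac{19}{126}$ ($b = - \frac{\left(-19\right) \frac{1}{14}}{9} = \left(- \frac{1}{9}\right) \left(- \frac{19}{14}\right) = \frac{19}{126} \approx 0.15079$)
$I{\left(g \right)} = 0$ ($I{\left(g \right)} = 0 \sqrt{g} = 0$)
$I{\left(b \right)} U = 0 \cdot 10 = 0$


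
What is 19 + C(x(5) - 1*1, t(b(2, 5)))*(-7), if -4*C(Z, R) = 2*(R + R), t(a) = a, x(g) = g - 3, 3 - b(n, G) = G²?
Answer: -135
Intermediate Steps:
b(n, G) = 3 - G²
x(g) = -3 + g
C(Z, R) = -R (C(Z, R) = -(R + R)/2 = -2*R/2 = -R)
19 + C(x(5) - 1*1, t(b(2, 5)))*(-7) = 19 - (3 - 1*5²)*(-7) = 19 - (3 - 1*25)*(-7) = 19 - (3 - 25)*(-7) = 19 - 1*(-22)*(-7) = 19 + 22*(-7) = 19 - 154 = -135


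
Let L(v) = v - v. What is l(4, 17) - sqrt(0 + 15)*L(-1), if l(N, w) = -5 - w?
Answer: -22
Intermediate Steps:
L(v) = 0
l(4, 17) - sqrt(0 + 15)*L(-1) = (-5 - 1*17) - sqrt(0 + 15)*0 = (-5 - 17) - sqrt(15)*0 = -22 - 1*0 = -22 + 0 = -22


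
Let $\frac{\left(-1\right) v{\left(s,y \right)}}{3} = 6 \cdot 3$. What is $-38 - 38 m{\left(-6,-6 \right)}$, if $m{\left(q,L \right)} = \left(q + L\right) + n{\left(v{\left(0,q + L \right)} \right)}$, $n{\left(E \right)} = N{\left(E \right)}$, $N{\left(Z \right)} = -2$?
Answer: $494$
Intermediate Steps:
$v{\left(s,y \right)} = -54$ ($v{\left(s,y \right)} = - 3 \cdot 6 \cdot 3 = \left(-3\right) 18 = -54$)
$n{\left(E \right)} = -2$
$m{\left(q,L \right)} = -2 + L + q$ ($m{\left(q,L \right)} = \left(q + L\right) - 2 = \left(L + q\right) - 2 = -2 + L + q$)
$-38 - 38 m{\left(-6,-6 \right)} = -38 - 38 \left(-2 - 6 - 6\right) = -38 - -532 = -38 + 532 = 494$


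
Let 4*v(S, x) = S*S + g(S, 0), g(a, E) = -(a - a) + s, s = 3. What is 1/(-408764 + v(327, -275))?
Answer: -1/382031 ≈ -2.6176e-6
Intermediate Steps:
g(a, E) = 3 (g(a, E) = -(a - a) + 3 = -1*0 + 3 = 0 + 3 = 3)
v(S, x) = ¾ + S²/4 (v(S, x) = (S*S + 3)/4 = (S² + 3)/4 = (3 + S²)/4 = ¾ + S²/4)
1/(-408764 + v(327, -275)) = 1/(-408764 + (¾ + (¼)*327²)) = 1/(-408764 + (¾ + (¼)*106929)) = 1/(-408764 + (¾ + 106929/4)) = 1/(-408764 + 26733) = 1/(-382031) = -1/382031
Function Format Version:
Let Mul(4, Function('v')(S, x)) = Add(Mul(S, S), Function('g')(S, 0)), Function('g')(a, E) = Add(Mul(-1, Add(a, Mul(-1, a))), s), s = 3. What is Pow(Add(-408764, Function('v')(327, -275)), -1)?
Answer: Rational(-1, 382031) ≈ -2.6176e-6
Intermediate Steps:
Function('g')(a, E) = 3 (Function('g')(a, E) = Add(Mul(-1, Add(a, Mul(-1, a))), 3) = Add(Mul(-1, 0), 3) = Add(0, 3) = 3)
Function('v')(S, x) = Add(Rational(3, 4), Mul(Rational(1, 4), Pow(S, 2))) (Function('v')(S, x) = Mul(Rational(1, 4), Add(Mul(S, S), 3)) = Mul(Rational(1, 4), Add(Pow(S, 2), 3)) = Mul(Rational(1, 4), Add(3, Pow(S, 2))) = Add(Rational(3, 4), Mul(Rational(1, 4), Pow(S, 2))))
Pow(Add(-408764, Function('v')(327, -275)), -1) = Pow(Add(-408764, Add(Rational(3, 4), Mul(Rational(1, 4), Pow(327, 2)))), -1) = Pow(Add(-408764, Add(Rational(3, 4), Mul(Rational(1, 4), 106929))), -1) = Pow(Add(-408764, Add(Rational(3, 4), Rational(106929, 4))), -1) = Pow(Add(-408764, 26733), -1) = Pow(-382031, -1) = Rational(-1, 382031)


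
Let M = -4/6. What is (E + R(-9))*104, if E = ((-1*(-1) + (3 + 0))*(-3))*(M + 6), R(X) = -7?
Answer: -7384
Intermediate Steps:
M = -⅔ (M = -4*⅙ = -⅔ ≈ -0.66667)
E = -64 (E = ((-1*(-1) + (3 + 0))*(-3))*(-⅔ + 6) = ((1 + 3)*(-3))*(16/3) = (4*(-3))*(16/3) = -12*16/3 = -64)
(E + R(-9))*104 = (-64 - 7)*104 = -71*104 = -7384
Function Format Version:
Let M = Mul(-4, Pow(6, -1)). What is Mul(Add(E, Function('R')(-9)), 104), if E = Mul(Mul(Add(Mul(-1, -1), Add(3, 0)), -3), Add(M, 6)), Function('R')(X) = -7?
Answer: -7384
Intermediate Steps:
M = Rational(-2, 3) (M = Mul(-4, Rational(1, 6)) = Rational(-2, 3) ≈ -0.66667)
E = -64 (E = Mul(Mul(Add(Mul(-1, -1), Add(3, 0)), -3), Add(Rational(-2, 3), 6)) = Mul(Mul(Add(1, 3), -3), Rational(16, 3)) = Mul(Mul(4, -3), Rational(16, 3)) = Mul(-12, Rational(16, 3)) = -64)
Mul(Add(E, Function('R')(-9)), 104) = Mul(Add(-64, -7), 104) = Mul(-71, 104) = -7384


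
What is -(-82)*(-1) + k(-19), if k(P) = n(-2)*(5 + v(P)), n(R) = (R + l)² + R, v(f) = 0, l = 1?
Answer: -87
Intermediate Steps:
n(R) = R + (1 + R)² (n(R) = (R + 1)² + R = (1 + R)² + R = R + (1 + R)²)
k(P) = -5 (k(P) = (-2 + (1 - 2)²)*(5 + 0) = (-2 + (-1)²)*5 = (-2 + 1)*5 = -1*5 = -5)
-(-82)*(-1) + k(-19) = -(-82)*(-1) - 5 = -41*2 - 5 = -82 - 5 = -87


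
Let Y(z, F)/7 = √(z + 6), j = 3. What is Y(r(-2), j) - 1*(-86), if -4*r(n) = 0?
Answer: 86 + 7*√6 ≈ 103.15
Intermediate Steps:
r(n) = 0 (r(n) = -¼*0 = 0)
Y(z, F) = 7*√(6 + z) (Y(z, F) = 7*√(z + 6) = 7*√(6 + z))
Y(r(-2), j) - 1*(-86) = 7*√(6 + 0) - 1*(-86) = 7*√6 + 86 = 86 + 7*√6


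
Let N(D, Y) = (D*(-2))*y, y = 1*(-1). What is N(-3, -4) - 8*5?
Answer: -46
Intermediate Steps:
y = -1
N(D, Y) = 2*D (N(D, Y) = (D*(-2))*(-1) = -2*D*(-1) = 2*D)
N(-3, -4) - 8*5 = 2*(-3) - 8*5 = -6 - 40 = -46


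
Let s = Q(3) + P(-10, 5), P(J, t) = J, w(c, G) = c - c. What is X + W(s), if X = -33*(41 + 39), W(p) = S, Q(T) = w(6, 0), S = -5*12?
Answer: -2700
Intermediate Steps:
S = -60
w(c, G) = 0
Q(T) = 0
s = -10 (s = 0 - 10 = -10)
W(p) = -60
X = -2640 (X = -33*80 = -2640)
X + W(s) = -2640 - 60 = -2700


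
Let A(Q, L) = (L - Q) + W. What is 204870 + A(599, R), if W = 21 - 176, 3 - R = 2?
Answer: 204117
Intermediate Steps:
R = 1 (R = 3 - 1*2 = 3 - 2 = 1)
W = -155
A(Q, L) = -155 + L - Q (A(Q, L) = (L - Q) - 155 = -155 + L - Q)
204870 + A(599, R) = 204870 + (-155 + 1 - 1*599) = 204870 + (-155 + 1 - 599) = 204870 - 753 = 204117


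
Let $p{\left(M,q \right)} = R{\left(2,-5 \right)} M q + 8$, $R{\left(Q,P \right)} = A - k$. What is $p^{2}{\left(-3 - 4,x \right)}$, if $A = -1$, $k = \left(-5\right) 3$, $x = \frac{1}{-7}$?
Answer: $484$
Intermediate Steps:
$x = - \frac{1}{7} \approx -0.14286$
$k = -15$
$R{\left(Q,P \right)} = 14$ ($R{\left(Q,P \right)} = -1 - -15 = -1 + 15 = 14$)
$p{\left(M,q \right)} = 8 + 14 M q$ ($p{\left(M,q \right)} = 14 M q + 8 = 8 + 14 M q$)
$p^{2}{\left(-3 - 4,x \right)} = \left(8 + 14 \left(-3 - 4\right) \left(- \frac{1}{7}\right)\right)^{2} = \left(8 + 14 \left(-7\right) \left(- \frac{1}{7}\right)\right)^{2} = \left(8 + 14\right)^{2} = 22^{2} = 484$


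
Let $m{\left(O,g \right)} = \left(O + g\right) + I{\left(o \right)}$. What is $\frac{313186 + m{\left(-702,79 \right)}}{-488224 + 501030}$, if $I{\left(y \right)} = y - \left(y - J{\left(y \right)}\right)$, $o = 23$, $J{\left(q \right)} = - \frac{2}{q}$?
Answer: $\frac{7188947}{294538} \approx 24.408$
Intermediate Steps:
$I{\left(y \right)} = - \frac{2}{y}$ ($I{\left(y \right)} = y - \left(y + \frac{2}{y}\right) = - \frac{2}{y}$)
$m{\left(O,g \right)} = - \frac{2}{23} + O + g$ ($m{\left(O,g \right)} = \left(O + g\right) - \frac{2}{23} = - \frac{2}{23} + O + g$)
$\frac{313186 + m{\left(-702,79 \right)}}{-488224 + 501030} = \frac{313186 - \frac{14331}{23}}{-488224 + 501030} = \frac{313186 - \frac{14331}{23}}{12806} = \frac{7188947}{23} \cdot \frac{1}{12806} = \frac{7188947}{294538}$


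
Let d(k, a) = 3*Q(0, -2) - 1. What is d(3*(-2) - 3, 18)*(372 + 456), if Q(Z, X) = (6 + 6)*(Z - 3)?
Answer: -90252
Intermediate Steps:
Q(Z, X) = -36 + 12*Z (Q(Z, X) = 12*(-3 + Z) = -36 + 12*Z)
d(k, a) = -109 (d(k, a) = 3*(-36 + 12*0) - 1 = 3*(-36 + 0) - 1 = 3*(-36) - 1 = -108 - 1 = -109)
d(3*(-2) - 3, 18)*(372 + 456) = -109*(372 + 456) = -109*828 = -90252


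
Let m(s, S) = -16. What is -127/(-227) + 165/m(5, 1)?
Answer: -35423/3632 ≈ -9.7530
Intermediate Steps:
-127/(-227) + 165/m(5, 1) = -127/(-227) + 165/(-16) = -127*(-1/227) + 165*(-1/16) = 127/227 - 165/16 = -35423/3632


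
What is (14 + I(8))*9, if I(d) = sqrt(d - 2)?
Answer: 126 + 9*sqrt(6) ≈ 148.05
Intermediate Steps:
I(d) = sqrt(-2 + d)
(14 + I(8))*9 = (14 + sqrt(-2 + 8))*9 = (14 + sqrt(6))*9 = 126 + 9*sqrt(6)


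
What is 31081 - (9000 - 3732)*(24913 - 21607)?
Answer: -17384927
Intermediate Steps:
31081 - (9000 - 3732)*(24913 - 21607) = 31081 - 5268*3306 = 31081 - 1*17416008 = 31081 - 17416008 = -17384927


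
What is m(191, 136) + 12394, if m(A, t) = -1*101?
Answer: 12293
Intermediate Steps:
m(A, t) = -101
m(191, 136) + 12394 = -101 + 12394 = 12293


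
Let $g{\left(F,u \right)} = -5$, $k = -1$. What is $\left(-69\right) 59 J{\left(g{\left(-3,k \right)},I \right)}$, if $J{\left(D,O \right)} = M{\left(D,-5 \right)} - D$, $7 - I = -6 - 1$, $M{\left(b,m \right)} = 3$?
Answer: $-32568$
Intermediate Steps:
$I = 14$ ($I = 7 - \left(-6 - 1\right) = 7 - -7 = 7 + 7 = 14$)
$J{\left(D,O \right)} = 3 - D$
$\left(-69\right) 59 J{\left(g{\left(-3,k \right)},I \right)} = \left(-69\right) 59 \left(3 - -5\right) = - 4071 \left(3 + 5\right) = \left(-4071\right) 8 = -32568$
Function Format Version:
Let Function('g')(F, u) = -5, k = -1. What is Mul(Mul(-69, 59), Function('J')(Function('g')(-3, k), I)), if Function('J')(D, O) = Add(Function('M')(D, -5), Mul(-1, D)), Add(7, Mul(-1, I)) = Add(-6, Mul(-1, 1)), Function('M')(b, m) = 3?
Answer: -32568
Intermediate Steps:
I = 14 (I = Add(7, Mul(-1, Add(-6, Mul(-1, 1)))) = Add(7, Mul(-1, Add(-6, -1))) = Add(7, Mul(-1, -7)) = Add(7, 7) = 14)
Function('J')(D, O) = Add(3, Mul(-1, D))
Mul(Mul(-69, 59), Function('J')(Function('g')(-3, k), I)) = Mul(Mul(-69, 59), Add(3, Mul(-1, -5))) = Mul(-4071, Add(3, 5)) = Mul(-4071, 8) = -32568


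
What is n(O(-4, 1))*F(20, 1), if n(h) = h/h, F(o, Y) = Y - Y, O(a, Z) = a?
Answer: 0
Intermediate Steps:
F(o, Y) = 0
n(h) = 1
n(O(-4, 1))*F(20, 1) = 1*0 = 0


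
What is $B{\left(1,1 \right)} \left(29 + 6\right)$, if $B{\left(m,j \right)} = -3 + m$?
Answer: $-70$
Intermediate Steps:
$B{\left(1,1 \right)} \left(29 + 6\right) = \left(-3 + 1\right) \left(29 + 6\right) = \left(-2\right) 35 = -70$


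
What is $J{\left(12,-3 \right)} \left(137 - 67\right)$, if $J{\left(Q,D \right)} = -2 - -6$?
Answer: $280$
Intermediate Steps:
$J{\left(Q,D \right)} = 4$ ($J{\left(Q,D \right)} = -2 + 6 = 4$)
$J{\left(12,-3 \right)} \left(137 - 67\right) = 4 \left(137 - 67\right) = 4 \cdot 70 = 280$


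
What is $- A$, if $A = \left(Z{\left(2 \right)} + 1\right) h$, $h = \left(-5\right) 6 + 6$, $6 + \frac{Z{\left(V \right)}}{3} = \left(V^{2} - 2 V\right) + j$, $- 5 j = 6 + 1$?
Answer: $- \frac{2544}{5} \approx -508.8$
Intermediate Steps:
$j = - \frac{7}{5}$ ($j = - \frac{6 + 1}{5} = \left(- \frac{1}{5}\right) 7 = - \frac{7}{5} \approx -1.4$)
$Z{\left(V \right)} = - \frac{111}{5} - 6 V + 3 V^{2}$ ($Z{\left(V \right)} = -18 + 3 \left(\left(V^{2} - 2 V\right) - \frac{7}{5}\right) = -18 + 3 \left(- \frac{7}{5} + V^{2} - 2 V\right) = -18 - \left(\frac{21}{5} - 3 V^{2} + 6 V\right) = - \frac{111}{5} - 6 V + 3 V^{2}$)
$h = -24$ ($h = -30 + 6 = -24$)
$A = \frac{2544}{5}$ ($A = \left(\left(- \frac{111}{5} - 12 + 3 \cdot 2^{2}\right) + 1\right) \left(-24\right) = \left(\left(- \frac{111}{5} - 12 + 3 \cdot 4\right) + 1\right) \left(-24\right) = \left(\left(- \frac{111}{5} - 12 + 12\right) + 1\right) \left(-24\right) = \left(- \frac{111}{5} + 1\right) \left(-24\right) = \left(- \frac{106}{5}\right) \left(-24\right) = \frac{2544}{5} \approx 508.8$)
$- A = \left(-1\right) \frac{2544}{5} = - \frac{2544}{5}$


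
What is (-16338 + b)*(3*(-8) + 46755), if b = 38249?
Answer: 1023922941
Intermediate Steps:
(-16338 + b)*(3*(-8) + 46755) = (-16338 + 38249)*(3*(-8) + 46755) = 21911*(-24 + 46755) = 21911*46731 = 1023922941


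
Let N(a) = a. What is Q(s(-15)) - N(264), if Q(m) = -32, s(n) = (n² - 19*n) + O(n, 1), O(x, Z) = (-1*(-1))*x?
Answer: -296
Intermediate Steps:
O(x, Z) = x (O(x, Z) = 1*x = x)
s(n) = n² - 18*n (s(n) = (n² - 19*n) + n = n² - 18*n)
Q(s(-15)) - N(264) = -32 - 1*264 = -32 - 264 = -296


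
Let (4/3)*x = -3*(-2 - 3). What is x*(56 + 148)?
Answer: 2295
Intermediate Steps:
x = 45/4 (x = 3*(-3*(-2 - 3))/4 = 3*(-3*(-5))/4 = (¾)*15 = 45/4 ≈ 11.250)
x*(56 + 148) = 45*(56 + 148)/4 = (45/4)*204 = 2295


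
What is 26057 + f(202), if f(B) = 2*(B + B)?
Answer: 26865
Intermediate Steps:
f(B) = 4*B (f(B) = 2*(2*B) = 4*B)
26057 + f(202) = 26057 + 4*202 = 26057 + 808 = 26865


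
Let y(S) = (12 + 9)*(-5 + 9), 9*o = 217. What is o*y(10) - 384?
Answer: 4924/3 ≈ 1641.3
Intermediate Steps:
o = 217/9 (o = (1/9)*217 = 217/9 ≈ 24.111)
y(S) = 84 (y(S) = 21*4 = 84)
o*y(10) - 384 = (217/9)*84 - 384 = 6076/3 - 384 = 4924/3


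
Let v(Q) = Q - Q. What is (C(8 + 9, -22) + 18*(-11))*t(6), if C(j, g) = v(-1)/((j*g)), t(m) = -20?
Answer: 3960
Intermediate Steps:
v(Q) = 0
C(j, g) = 0 (C(j, g) = 0/((j*g)) = 0/((g*j)) = 0*(1/(g*j)) = 0)
(C(8 + 9, -22) + 18*(-11))*t(6) = (0 + 18*(-11))*(-20) = (0 - 198)*(-20) = -198*(-20) = 3960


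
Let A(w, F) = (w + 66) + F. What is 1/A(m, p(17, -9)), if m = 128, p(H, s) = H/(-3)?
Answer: 3/565 ≈ 0.0053097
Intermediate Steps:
p(H, s) = -H/3 (p(H, s) = H*(-1/3) = -H/3)
A(w, F) = 66 + F + w (A(w, F) = (66 + w) + F = 66 + F + w)
1/A(m, p(17, -9)) = 1/(66 - 1/3*17 + 128) = 1/(66 - 17/3 + 128) = 1/(565/3) = 3/565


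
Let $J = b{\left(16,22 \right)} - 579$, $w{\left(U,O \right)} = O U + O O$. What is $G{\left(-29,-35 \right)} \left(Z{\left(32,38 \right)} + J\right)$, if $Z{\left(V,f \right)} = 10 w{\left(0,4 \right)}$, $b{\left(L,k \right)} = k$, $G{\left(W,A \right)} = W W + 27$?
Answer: $-344596$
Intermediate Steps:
$G{\left(W,A \right)} = 27 + W^{2}$ ($G{\left(W,A \right)} = W^{2} + 27 = 27 + W^{2}$)
$w{\left(U,O \right)} = O^{2} + O U$ ($w{\left(U,O \right)} = O U + O^{2} = O^{2} + O U$)
$Z{\left(V,f \right)} = 160$ ($Z{\left(V,f \right)} = 10 \cdot 4 \left(4 + 0\right) = 10 \cdot 4 \cdot 4 = 10 \cdot 16 = 160$)
$J = -557$ ($J = 22 - 579 = -557$)
$G{\left(-29,-35 \right)} \left(Z{\left(32,38 \right)} + J\right) = \left(27 + \left(-29\right)^{2}\right) \left(160 - 557\right) = \left(27 + 841\right) \left(-397\right) = 868 \left(-397\right) = -344596$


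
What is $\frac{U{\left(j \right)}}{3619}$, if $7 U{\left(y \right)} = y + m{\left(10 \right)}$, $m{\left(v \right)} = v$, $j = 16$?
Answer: $\frac{26}{25333} \approx 0.0010263$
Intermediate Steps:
$U{\left(y \right)} = \frac{10}{7} + \frac{y}{7}$ ($U{\left(y \right)} = \frac{y + 10}{7} = \frac{10 + y}{7} = \frac{10}{7} + \frac{y}{7}$)
$\frac{U{\left(j \right)}}{3619} = \frac{\frac{10}{7} + \frac{1}{7} \cdot 16}{3619} = \left(\frac{10}{7} + \frac{16}{7}\right) \frac{1}{3619} = \frac{26}{7} \cdot \frac{1}{3619} = \frac{26}{25333}$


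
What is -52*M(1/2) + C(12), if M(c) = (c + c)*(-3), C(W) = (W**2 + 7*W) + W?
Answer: 396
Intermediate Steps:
C(W) = W**2 + 8*W
M(c) = -6*c (M(c) = (2*c)*(-3) = -6*c)
-52*M(1/2) + C(12) = -(-312)/2 + 12*(8 + 12) = -(-312)/2 + 12*20 = -52*(-3) + 240 = 156 + 240 = 396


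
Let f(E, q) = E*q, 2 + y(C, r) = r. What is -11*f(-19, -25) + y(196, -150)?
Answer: -5377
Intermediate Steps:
y(C, r) = -2 + r
-11*f(-19, -25) + y(196, -150) = -(-209)*(-25) + (-2 - 150) = -11*475 - 152 = -5225 - 152 = -5377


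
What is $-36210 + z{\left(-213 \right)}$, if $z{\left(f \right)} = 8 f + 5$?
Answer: $-37909$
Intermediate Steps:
$z{\left(f \right)} = 5 + 8 f$
$-36210 + z{\left(-213 \right)} = -36210 + \left(5 + 8 \left(-213\right)\right) = -36210 + \left(5 - 1704\right) = -36210 - 1699 = -37909$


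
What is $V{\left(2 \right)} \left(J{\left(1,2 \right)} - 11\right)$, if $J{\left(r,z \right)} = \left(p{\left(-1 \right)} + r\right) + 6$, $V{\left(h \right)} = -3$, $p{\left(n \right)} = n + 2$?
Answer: $9$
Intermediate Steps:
$p{\left(n \right)} = 2 + n$
$J{\left(r,z \right)} = 7 + r$ ($J{\left(r,z \right)} = \left(\left(2 - 1\right) + r\right) + 6 = \left(1 + r\right) + 6 = 7 + r$)
$V{\left(2 \right)} \left(J{\left(1,2 \right)} - 11\right) = - 3 \left(\left(7 + 1\right) - 11\right) = - 3 \left(8 - 11\right) = \left(-3\right) \left(-3\right) = 9$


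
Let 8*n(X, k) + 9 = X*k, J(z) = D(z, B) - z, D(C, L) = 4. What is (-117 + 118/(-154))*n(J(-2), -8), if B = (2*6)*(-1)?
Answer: 129219/154 ≈ 839.08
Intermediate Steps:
B = -12 (B = 12*(-1) = -12)
J(z) = 4 - z
n(X, k) = -9/8 + X*k/8 (n(X, k) = -9/8 + (X*k)/8 = -9/8 + X*k/8)
(-117 + 118/(-154))*n(J(-2), -8) = (-117 + 118/(-154))*(-9/8 + (1/8)*(4 - 1*(-2))*(-8)) = (-117 + 118*(-1/154))*(-9/8 + (1/8)*(4 + 2)*(-8)) = (-117 - 59/77)*(-9/8 + (1/8)*6*(-8)) = -9068*(-9/8 - 6)/77 = -9068/77*(-57/8) = 129219/154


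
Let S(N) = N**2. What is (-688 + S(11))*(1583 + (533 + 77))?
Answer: -1243431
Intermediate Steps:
(-688 + S(11))*(1583 + (533 + 77)) = (-688 + 11**2)*(1583 + (533 + 77)) = (-688 + 121)*(1583 + 610) = -567*2193 = -1243431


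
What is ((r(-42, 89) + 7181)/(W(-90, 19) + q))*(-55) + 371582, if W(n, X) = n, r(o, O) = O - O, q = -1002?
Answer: 406162499/1092 ≈ 3.7194e+5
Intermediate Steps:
r(o, O) = 0
((r(-42, 89) + 7181)/(W(-90, 19) + q))*(-55) + 371582 = ((0 + 7181)/(-90 - 1002))*(-55) + 371582 = (7181/(-1092))*(-55) + 371582 = (7181*(-1/1092))*(-55) + 371582 = -7181/1092*(-55) + 371582 = 394955/1092 + 371582 = 406162499/1092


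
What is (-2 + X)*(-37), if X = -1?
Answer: 111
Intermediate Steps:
(-2 + X)*(-37) = (-2 - 1)*(-37) = -3*(-37) = 111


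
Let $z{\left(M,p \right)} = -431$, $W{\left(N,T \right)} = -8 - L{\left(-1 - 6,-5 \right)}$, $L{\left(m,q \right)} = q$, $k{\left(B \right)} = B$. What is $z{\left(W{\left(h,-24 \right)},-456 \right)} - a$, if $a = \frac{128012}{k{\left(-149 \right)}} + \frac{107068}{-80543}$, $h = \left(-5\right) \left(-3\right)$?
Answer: $\frac{5154032731}{12000907} \approx 429.47$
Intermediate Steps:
$h = 15$
$W{\left(N,T \right)} = -3$ ($W{\left(N,T \right)} = -8 - -5 = -8 + 5 = -3$)
$a = - \frac{10326423648}{12000907}$ ($a = \frac{128012}{-149} + \frac{107068}{-80543} = 128012 \left(- \frac{1}{149}\right) + 107068 \left(- \frac{1}{80543}\right) = - \frac{128012}{149} - \frac{107068}{80543} = - \frac{10326423648}{12000907} \approx -860.47$)
$z{\left(W{\left(h,-24 \right)},-456 \right)} - a = -431 - - \frac{10326423648}{12000907} = -431 + \frac{10326423648}{12000907} = \frac{5154032731}{12000907}$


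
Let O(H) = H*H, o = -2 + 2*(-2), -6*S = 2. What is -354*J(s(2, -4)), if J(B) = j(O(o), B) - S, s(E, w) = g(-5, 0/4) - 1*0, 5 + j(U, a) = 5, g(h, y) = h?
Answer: -118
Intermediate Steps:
S = -⅓ (S = -⅙*2 = -⅓ ≈ -0.33333)
o = -6 (o = -2 - 4 = -6)
O(H) = H²
j(U, a) = 0 (j(U, a) = -5 + 5 = 0)
s(E, w) = -5 (s(E, w) = -5 - 1*0 = -5 + 0 = -5)
J(B) = ⅓ (J(B) = 0 - 1*(-⅓) = 0 + ⅓ = ⅓)
-354*J(s(2, -4)) = -354*⅓ = -118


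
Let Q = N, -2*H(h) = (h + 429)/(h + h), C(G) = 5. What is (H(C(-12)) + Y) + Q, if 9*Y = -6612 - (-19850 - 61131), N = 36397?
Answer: 4017467/90 ≈ 44639.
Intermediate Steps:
H(h) = -(429 + h)/(4*h) (H(h) = -(h + 429)/(2*(h + h)) = -(429 + h)/(2*(2*h)) = -(429 + h)*1/(2*h)/2 = -(429 + h)/(4*h))
Q = 36397
Y = 74369/9 (Y = (-6612 - (-19850 - 61131))/9 = (-6612 - 1*(-80981))/9 = (-6612 + 80981)/9 = (1/9)*74369 = 74369/9 ≈ 8263.2)
(H(C(-12)) + Y) + Q = ((1/4)*(-429 - 1*5)/5 + 74369/9) + 36397 = ((1/4)*(1/5)*(-429 - 5) + 74369/9) + 36397 = ((1/4)*(1/5)*(-434) + 74369/9) + 36397 = (-217/10 + 74369/9) + 36397 = 741737/90 + 36397 = 4017467/90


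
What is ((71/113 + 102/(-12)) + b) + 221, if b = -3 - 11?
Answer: 45003/226 ≈ 199.13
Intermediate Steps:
b = -14
((71/113 + 102/(-12)) + b) + 221 = ((71/113 + 102/(-12)) - 14) + 221 = ((71*(1/113) + 102*(-1/12)) - 14) + 221 = ((71/113 - 17/2) - 14) + 221 = (-1779/226 - 14) + 221 = -4943/226 + 221 = 45003/226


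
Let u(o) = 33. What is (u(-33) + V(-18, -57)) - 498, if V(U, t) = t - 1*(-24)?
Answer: -498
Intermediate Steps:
V(U, t) = 24 + t (V(U, t) = t + 24 = 24 + t)
(u(-33) + V(-18, -57)) - 498 = (33 + (24 - 57)) - 498 = (33 - 33) - 498 = 0 - 498 = -498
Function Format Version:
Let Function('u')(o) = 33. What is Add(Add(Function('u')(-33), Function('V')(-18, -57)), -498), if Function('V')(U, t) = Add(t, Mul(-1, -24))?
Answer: -498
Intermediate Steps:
Function('V')(U, t) = Add(24, t) (Function('V')(U, t) = Add(t, 24) = Add(24, t))
Add(Add(Function('u')(-33), Function('V')(-18, -57)), -498) = Add(Add(33, Add(24, -57)), -498) = Add(Add(33, -33), -498) = Add(0, -498) = -498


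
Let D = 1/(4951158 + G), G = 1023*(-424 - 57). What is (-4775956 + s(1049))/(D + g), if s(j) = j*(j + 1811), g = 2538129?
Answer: -52095606885/74458936403 ≈ -0.69966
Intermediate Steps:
G = -492063 (G = 1023*(-481) = -492063)
s(j) = j*(1811 + j)
D = 1/4459095 (D = 1/(4951158 - 492063) = 1/4459095 ≈ 2.2426e-7)
(-4775956 + s(1049))/(D + g) = (-4775956 + 1049*(1811 + 1049))/(1/4459095 + 2538129) = (-4775956 + 1049*2860)/(11317758333256/4459095) = (-4775956 + 3000140)*(4459095/11317758333256) = -1775816*4459095/11317758333256 = -52095606885/74458936403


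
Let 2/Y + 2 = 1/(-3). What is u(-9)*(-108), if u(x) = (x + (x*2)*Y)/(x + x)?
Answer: 270/7 ≈ 38.571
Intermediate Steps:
Y = -6/7 (Y = 2/(-2 + 1/(-3)) = 2/(-2 - 1/3) = 2/(-7/3) = 2*(-3/7) = -6/7 ≈ -0.85714)
u(x) = -5/14 (u(x) = (x + (x*2)*(-6/7))/(x + x) = (x + (2*x)*(-6/7))/((2*x)) = (x - 12*x/7)*(1/(2*x)) = (-5*x/7)*(1/(2*x)) = -5/14)
u(-9)*(-108) = -5/14*(-108) = 270/7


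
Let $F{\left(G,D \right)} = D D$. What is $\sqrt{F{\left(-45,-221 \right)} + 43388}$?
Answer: $\sqrt{92229} \approx 303.69$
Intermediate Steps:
$F{\left(G,D \right)} = D^{2}$
$\sqrt{F{\left(-45,-221 \right)} + 43388} = \sqrt{\left(-221\right)^{2} + 43388} = \sqrt{48841 + 43388} = \sqrt{92229}$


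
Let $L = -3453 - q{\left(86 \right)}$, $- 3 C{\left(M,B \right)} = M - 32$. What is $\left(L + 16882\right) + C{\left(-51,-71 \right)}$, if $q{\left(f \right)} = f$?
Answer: $\frac{40112}{3} \approx 13371.0$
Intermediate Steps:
$C{\left(M,B \right)} = \frac{32}{3} - \frac{M}{3}$ ($C{\left(M,B \right)} = - \frac{M - 32}{3} = - \frac{-32 + M}{3} = \frac{32}{3} - \frac{M}{3}$)
$L = -3539$ ($L = -3453 - 86 = -3539$)
$\left(L + 16882\right) + C{\left(-51,-71 \right)} = \left(-3539 + 16882\right) + \left(\frac{32}{3} - -17\right) = 13343 + \left(\frac{32}{3} + 17\right) = 13343 + \frac{83}{3} = \frac{40112}{3}$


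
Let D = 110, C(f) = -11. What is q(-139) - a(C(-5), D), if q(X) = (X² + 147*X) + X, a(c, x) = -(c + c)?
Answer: -1273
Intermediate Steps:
a(c, x) = -2*c
q(X) = X² + 148*X
q(-139) - a(C(-5), D) = -139*(148 - 139) - (-2)*(-11) = -139*9 - 1*22 = -1251 - 22 = -1273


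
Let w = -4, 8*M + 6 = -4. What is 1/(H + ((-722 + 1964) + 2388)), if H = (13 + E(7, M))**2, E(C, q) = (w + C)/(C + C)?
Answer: 196/745705 ≈ 0.00026284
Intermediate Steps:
M = -5/4 (M = -3/4 + (1/8)*(-4) = -3/4 - 1/2 = -5/4 ≈ -1.2500)
E(C, q) = (-4 + C)/(2*C) (E(C, q) = (-4 + C)/(C + C) = (-4 + C)/((2*C)) = (-4 + C)*(1/(2*C)) = (-4 + C)/(2*C))
H = 34225/196 (H = (13 + (1/2)*(-4 + 7)/7)**2 = (13 + (1/2)*(1/7)*3)**2 = (13 + 3/14)**2 = (185/14)**2 = 34225/196 ≈ 174.62)
1/(H + ((-722 + 1964) + 2388)) = 1/(34225/196 + ((-722 + 1964) + 2388)) = 1/(34225/196 + (1242 + 2388)) = 1/(34225/196 + 3630) = 1/(745705/196) = 196/745705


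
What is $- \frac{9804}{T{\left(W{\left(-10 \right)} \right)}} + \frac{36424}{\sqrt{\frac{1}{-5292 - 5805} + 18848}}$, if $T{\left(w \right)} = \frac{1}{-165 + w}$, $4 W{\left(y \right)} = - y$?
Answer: $1593150 + \frac{327816 \sqrt{584783815}}{29879465} \approx 1.5934 \cdot 10^{6}$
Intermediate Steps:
$W{\left(y \right)} = - \frac{y}{4}$ ($W{\left(y \right)} = \frac{\left(-1\right) y}{4} = - \frac{y}{4}$)
$- \frac{9804}{T{\left(W{\left(-10 \right)} \right)}} + \frac{36424}{\sqrt{\frac{1}{-5292 - 5805} + 18848}} = - \frac{9804}{\frac{1}{-165 - - \frac{5}{2}}} + \frac{36424}{\sqrt{\frac{1}{-5292 - 5805} + 18848}} = - \frac{9804}{\frac{1}{-165 + \frac{5}{2}}} + \frac{36424}{\sqrt{\frac{1}{-11097} + 18848}} = - \frac{9804}{\frac{1}{- \frac{325}{2}}} + \frac{36424}{\sqrt{- \frac{1}{11097} + 18848}} = - \frac{9804}{- \frac{2}{325}} + \frac{36424}{\sqrt{\frac{209156255}{11097}}} = \left(-9804\right) \left(- \frac{325}{2}\right) + \frac{36424}{\frac{7}{1233} \sqrt{584783815}} = 1593150 + 36424 \frac{9 \sqrt{584783815}}{29879465} = 1593150 + \frac{327816 \sqrt{584783815}}{29879465}$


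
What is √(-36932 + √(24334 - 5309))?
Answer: √(-36932 + 5*√761) ≈ 191.82*I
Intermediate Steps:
√(-36932 + √(24334 - 5309)) = √(-36932 + √19025) = √(-36932 + 5*√761)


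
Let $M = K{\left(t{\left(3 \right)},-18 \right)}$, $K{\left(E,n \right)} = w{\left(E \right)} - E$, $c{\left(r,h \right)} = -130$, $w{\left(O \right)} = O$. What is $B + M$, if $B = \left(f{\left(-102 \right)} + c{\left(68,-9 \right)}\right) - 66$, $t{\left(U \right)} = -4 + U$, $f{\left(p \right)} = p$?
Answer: $-298$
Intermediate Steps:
$K{\left(E,n \right)} = 0$ ($K{\left(E,n \right)} = E - E = 0$)
$B = -298$ ($B = \left(-102 - 130\right) - 66 = -232 - 66 = -298$)
$M = 0$
$B + M = -298 + 0 = -298$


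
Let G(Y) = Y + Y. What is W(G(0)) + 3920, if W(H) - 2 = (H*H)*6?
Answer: 3922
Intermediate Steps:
G(Y) = 2*Y
W(H) = 2 + 6*H² (W(H) = 2 + (H*H)*6 = 2 + H²*6 = 2 + 6*H²)
W(G(0)) + 3920 = (2 + 6*(2*0)²) + 3920 = (2 + 6*0²) + 3920 = (2 + 6*0) + 3920 = (2 + 0) + 3920 = 2 + 3920 = 3922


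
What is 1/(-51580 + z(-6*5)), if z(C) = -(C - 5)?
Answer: -1/51545 ≈ -1.9401e-5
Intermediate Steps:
z(C) = 5 - C (z(C) = -(-5 + C) = 5 - C)
1/(-51580 + z(-6*5)) = 1/(-51580 + (5 - (-6)*5)) = 1/(-51580 + (5 - 1*(-30))) = 1/(-51580 + (5 + 30)) = 1/(-51580 + 35) = 1/(-51545) = -1/51545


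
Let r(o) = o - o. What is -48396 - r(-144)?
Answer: -48396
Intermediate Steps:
r(o) = 0
-48396 - r(-144) = -48396 - 1*0 = -48396 + 0 = -48396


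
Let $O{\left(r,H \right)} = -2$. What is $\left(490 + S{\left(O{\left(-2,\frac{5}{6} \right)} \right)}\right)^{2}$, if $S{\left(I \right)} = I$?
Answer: $238144$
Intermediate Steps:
$\left(490 + S{\left(O{\left(-2,\frac{5}{6} \right)} \right)}\right)^{2} = \left(490 - 2\right)^{2} = 488^{2} = 238144$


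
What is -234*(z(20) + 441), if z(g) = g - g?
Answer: -103194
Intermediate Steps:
z(g) = 0
-234*(z(20) + 441) = -234*(0 + 441) = -234*441 = -103194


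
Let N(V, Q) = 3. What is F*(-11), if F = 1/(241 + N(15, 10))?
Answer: -11/244 ≈ -0.045082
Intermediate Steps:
F = 1/244 (F = 1/(241 + 3) = 1/244 ≈ 0.0040984)
F*(-11) = (1/244)*(-11) = -11/244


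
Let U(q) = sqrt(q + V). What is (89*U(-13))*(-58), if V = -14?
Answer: -15486*I*sqrt(3) ≈ -26823.0*I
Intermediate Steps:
U(q) = sqrt(-14 + q) (U(q) = sqrt(q - 14) = sqrt(-14 + q))
(89*U(-13))*(-58) = (89*sqrt(-14 - 13))*(-58) = (89*sqrt(-27))*(-58) = (89*(3*I*sqrt(3)))*(-58) = (267*I*sqrt(3))*(-58) = -15486*I*sqrt(3)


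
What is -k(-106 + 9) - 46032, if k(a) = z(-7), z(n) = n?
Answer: -46025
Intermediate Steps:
k(a) = -7
-k(-106 + 9) - 46032 = -1*(-7) - 46032 = 7 - 46032 = -46025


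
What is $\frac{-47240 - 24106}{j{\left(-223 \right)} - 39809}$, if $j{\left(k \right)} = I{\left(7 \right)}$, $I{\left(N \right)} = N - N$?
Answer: $\frac{138}{77} \approx 1.7922$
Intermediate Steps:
$I{\left(N \right)} = 0$
$j{\left(k \right)} = 0$
$\frac{-47240 - 24106}{j{\left(-223 \right)} - 39809} = \frac{-47240 - 24106}{0 - 39809} = - \frac{71346}{-39809} = \left(-71346\right) \left(- \frac{1}{39809}\right) = \frac{138}{77}$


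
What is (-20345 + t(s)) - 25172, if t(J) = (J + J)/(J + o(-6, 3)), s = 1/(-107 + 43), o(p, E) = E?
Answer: -8693749/191 ≈ -45517.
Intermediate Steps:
s = -1/64 (s = 1/(-64) = -1/64 ≈ -0.015625)
t(J) = 2*J/(3 + J) (t(J) = (J + J)/(J + 3) = (2*J)/(3 + J) = 2*J/(3 + J))
(-20345 + t(s)) - 25172 = (-20345 + 2*(-1/64)/(3 - 1/64)) - 25172 = (-20345 + 2*(-1/64)/(191/64)) - 25172 = (-20345 + 2*(-1/64)*(64/191)) - 25172 = (-20345 - 2/191) - 25172 = -3885897/191 - 25172 = -8693749/191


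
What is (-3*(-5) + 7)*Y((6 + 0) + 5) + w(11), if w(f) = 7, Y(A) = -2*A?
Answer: -477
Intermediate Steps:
(-3*(-5) + 7)*Y((6 + 0) + 5) + w(11) = (-3*(-5) + 7)*(-2*((6 + 0) + 5)) + 7 = (15 + 7)*(-2*(6 + 5)) + 7 = 22*(-2*11) + 7 = 22*(-22) + 7 = -484 + 7 = -477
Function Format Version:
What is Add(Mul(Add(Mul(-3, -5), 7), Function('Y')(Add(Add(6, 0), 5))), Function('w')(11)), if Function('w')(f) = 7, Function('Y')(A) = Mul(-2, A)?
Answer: -477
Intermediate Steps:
Add(Mul(Add(Mul(-3, -5), 7), Function('Y')(Add(Add(6, 0), 5))), Function('w')(11)) = Add(Mul(Add(Mul(-3, -5), 7), Mul(-2, Add(Add(6, 0), 5))), 7) = Add(Mul(Add(15, 7), Mul(-2, Add(6, 5))), 7) = Add(Mul(22, Mul(-2, 11)), 7) = Add(Mul(22, -22), 7) = Add(-484, 7) = -477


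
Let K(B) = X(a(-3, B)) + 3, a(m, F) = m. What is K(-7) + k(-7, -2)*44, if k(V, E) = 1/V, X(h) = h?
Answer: -44/7 ≈ -6.2857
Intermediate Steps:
K(B) = 0 (K(B) = -3 + 3 = 0)
K(-7) + k(-7, -2)*44 = 0 + 44/(-7) = 0 - ⅐*44 = 0 - 44/7 = -44/7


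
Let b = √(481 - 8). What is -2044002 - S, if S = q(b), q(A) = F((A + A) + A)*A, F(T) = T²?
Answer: -2044002 - 4257*√473 ≈ -2.1366e+6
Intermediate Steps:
b = √473 ≈ 21.749
q(A) = 9*A³ (q(A) = ((A + A) + A)²*A = (2*A + A)²*A = (3*A)²*A = (9*A²)*A = 9*A³)
S = 4257*√473 (S = 9*(√473)³ = 9*(473*√473) = 4257*√473 ≈ 92584.)
-2044002 - S = -2044002 - 4257*√473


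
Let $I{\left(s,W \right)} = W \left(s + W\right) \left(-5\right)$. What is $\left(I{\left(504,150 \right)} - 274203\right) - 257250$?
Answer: $-1021953$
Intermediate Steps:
$I{\left(s,W \right)} = - 5 W \left(W + s\right)$ ($I{\left(s,W \right)} = W \left(W + s\right) \left(-5\right) = - 5 W \left(W + s\right)$)
$\left(I{\left(504,150 \right)} - 274203\right) - 257250 = \left(\left(-5\right) 150 \left(150 + 504\right) - 274203\right) - 257250 = \left(\left(-5\right) 150 \cdot 654 - 274203\right) - 257250 = \left(-490500 - 274203\right) - 257250 = -764703 - 257250 = -1021953$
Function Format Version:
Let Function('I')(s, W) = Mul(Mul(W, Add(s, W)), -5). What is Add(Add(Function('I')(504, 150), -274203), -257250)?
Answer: -1021953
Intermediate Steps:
Function('I')(s, W) = Mul(-5, W, Add(W, s)) (Function('I')(s, W) = Mul(Mul(W, Add(W, s)), -5) = Mul(-5, W, Add(W, s)))
Add(Add(Function('I')(504, 150), -274203), -257250) = Add(Add(Mul(-5, 150, Add(150, 504)), -274203), -257250) = Add(Add(Mul(-5, 150, 654), -274203), -257250) = Add(Add(-490500, -274203), -257250) = Add(-764703, -257250) = -1021953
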